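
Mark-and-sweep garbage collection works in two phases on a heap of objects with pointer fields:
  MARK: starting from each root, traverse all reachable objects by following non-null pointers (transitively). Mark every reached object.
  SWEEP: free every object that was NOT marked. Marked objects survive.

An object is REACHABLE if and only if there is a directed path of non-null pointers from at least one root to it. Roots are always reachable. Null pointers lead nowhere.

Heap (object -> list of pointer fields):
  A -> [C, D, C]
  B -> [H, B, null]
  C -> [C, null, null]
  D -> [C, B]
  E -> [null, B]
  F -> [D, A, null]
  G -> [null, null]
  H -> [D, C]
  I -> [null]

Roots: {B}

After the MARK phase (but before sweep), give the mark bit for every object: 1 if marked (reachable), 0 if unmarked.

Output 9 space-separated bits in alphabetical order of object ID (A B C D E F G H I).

Answer: 0 1 1 1 0 0 0 1 0

Derivation:
Roots: B
Mark B: refs=H B null, marked=B
Mark H: refs=D C, marked=B H
Mark D: refs=C B, marked=B D H
Mark C: refs=C null null, marked=B C D H
Unmarked (collected): A E F G I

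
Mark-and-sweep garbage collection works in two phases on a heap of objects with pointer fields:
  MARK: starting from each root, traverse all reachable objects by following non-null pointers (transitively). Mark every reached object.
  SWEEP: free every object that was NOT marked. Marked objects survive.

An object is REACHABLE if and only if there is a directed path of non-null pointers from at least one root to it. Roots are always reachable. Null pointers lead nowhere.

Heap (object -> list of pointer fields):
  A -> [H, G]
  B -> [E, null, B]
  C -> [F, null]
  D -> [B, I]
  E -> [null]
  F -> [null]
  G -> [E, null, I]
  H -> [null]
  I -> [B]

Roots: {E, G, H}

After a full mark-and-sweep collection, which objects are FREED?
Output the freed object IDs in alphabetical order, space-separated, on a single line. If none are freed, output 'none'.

Answer: A C D F

Derivation:
Roots: E G H
Mark E: refs=null, marked=E
Mark G: refs=E null I, marked=E G
Mark H: refs=null, marked=E G H
Mark I: refs=B, marked=E G H I
Mark B: refs=E null B, marked=B E G H I
Unmarked (collected): A C D F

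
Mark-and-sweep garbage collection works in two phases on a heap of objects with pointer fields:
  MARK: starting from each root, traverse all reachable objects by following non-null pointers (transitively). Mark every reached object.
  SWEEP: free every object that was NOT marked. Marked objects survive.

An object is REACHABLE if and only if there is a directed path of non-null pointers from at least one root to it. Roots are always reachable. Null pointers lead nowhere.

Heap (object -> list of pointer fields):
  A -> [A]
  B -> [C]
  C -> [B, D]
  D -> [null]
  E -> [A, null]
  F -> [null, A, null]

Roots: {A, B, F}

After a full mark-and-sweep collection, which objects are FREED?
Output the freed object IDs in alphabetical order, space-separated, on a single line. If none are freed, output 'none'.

Roots: A B F
Mark A: refs=A, marked=A
Mark B: refs=C, marked=A B
Mark F: refs=null A null, marked=A B F
Mark C: refs=B D, marked=A B C F
Mark D: refs=null, marked=A B C D F
Unmarked (collected): E

Answer: E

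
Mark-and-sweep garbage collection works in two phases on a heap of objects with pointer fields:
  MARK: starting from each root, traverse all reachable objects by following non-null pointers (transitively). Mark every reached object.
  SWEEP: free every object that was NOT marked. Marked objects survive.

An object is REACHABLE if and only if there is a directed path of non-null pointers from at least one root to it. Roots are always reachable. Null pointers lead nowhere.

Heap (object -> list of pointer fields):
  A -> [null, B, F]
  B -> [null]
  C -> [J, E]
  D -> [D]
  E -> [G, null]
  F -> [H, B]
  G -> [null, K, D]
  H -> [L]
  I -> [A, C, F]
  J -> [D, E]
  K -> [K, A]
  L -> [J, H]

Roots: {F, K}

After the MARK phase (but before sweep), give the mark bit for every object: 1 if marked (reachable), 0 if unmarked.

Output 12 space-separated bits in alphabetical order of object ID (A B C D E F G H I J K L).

Roots: F K
Mark F: refs=H B, marked=F
Mark K: refs=K A, marked=F K
Mark H: refs=L, marked=F H K
Mark B: refs=null, marked=B F H K
Mark A: refs=null B F, marked=A B F H K
Mark L: refs=J H, marked=A B F H K L
Mark J: refs=D E, marked=A B F H J K L
Mark D: refs=D, marked=A B D F H J K L
Mark E: refs=G null, marked=A B D E F H J K L
Mark G: refs=null K D, marked=A B D E F G H J K L
Unmarked (collected): C I

Answer: 1 1 0 1 1 1 1 1 0 1 1 1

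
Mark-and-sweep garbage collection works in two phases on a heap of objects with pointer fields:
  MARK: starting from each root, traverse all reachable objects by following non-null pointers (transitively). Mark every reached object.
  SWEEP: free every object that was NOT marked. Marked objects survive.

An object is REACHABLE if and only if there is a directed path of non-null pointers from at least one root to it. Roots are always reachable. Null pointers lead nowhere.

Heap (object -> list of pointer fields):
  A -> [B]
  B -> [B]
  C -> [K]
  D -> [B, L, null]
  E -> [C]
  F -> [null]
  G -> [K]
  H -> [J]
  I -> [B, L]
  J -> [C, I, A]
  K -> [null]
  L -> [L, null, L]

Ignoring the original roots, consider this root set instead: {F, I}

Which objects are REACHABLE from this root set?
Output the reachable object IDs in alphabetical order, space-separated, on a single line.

Answer: B F I L

Derivation:
Roots: F I
Mark F: refs=null, marked=F
Mark I: refs=B L, marked=F I
Mark B: refs=B, marked=B F I
Mark L: refs=L null L, marked=B F I L
Unmarked (collected): A C D E G H J K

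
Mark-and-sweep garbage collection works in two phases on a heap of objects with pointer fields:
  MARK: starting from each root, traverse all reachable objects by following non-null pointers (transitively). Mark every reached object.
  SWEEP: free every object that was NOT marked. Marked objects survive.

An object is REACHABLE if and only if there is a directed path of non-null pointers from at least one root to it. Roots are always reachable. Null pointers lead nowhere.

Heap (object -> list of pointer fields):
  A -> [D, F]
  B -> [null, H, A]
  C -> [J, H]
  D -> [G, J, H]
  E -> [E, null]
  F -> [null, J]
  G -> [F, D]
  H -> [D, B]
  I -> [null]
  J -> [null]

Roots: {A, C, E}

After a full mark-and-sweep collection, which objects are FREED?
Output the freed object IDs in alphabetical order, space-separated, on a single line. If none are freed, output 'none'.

Roots: A C E
Mark A: refs=D F, marked=A
Mark C: refs=J H, marked=A C
Mark E: refs=E null, marked=A C E
Mark D: refs=G J H, marked=A C D E
Mark F: refs=null J, marked=A C D E F
Mark J: refs=null, marked=A C D E F J
Mark H: refs=D B, marked=A C D E F H J
Mark G: refs=F D, marked=A C D E F G H J
Mark B: refs=null H A, marked=A B C D E F G H J
Unmarked (collected): I

Answer: I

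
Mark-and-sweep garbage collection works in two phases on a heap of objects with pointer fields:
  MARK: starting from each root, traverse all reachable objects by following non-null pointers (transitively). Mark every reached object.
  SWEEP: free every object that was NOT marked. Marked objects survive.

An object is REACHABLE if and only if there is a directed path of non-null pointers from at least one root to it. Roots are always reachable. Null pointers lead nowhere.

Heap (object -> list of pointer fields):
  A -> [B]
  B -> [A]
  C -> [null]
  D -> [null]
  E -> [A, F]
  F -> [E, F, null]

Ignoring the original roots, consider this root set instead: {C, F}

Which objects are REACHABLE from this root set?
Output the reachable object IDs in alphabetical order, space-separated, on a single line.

Answer: A B C E F

Derivation:
Roots: C F
Mark C: refs=null, marked=C
Mark F: refs=E F null, marked=C F
Mark E: refs=A F, marked=C E F
Mark A: refs=B, marked=A C E F
Mark B: refs=A, marked=A B C E F
Unmarked (collected): D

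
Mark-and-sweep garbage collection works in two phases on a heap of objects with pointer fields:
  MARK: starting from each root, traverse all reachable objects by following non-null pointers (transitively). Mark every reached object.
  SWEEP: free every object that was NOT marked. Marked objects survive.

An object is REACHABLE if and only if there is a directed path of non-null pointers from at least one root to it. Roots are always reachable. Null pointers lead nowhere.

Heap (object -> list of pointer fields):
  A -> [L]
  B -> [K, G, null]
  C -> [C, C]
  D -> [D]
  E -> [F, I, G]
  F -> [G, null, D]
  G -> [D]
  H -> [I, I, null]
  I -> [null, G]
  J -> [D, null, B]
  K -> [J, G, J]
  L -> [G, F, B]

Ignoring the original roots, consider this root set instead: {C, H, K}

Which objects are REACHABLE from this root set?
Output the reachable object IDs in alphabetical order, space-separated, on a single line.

Roots: C H K
Mark C: refs=C C, marked=C
Mark H: refs=I I null, marked=C H
Mark K: refs=J G J, marked=C H K
Mark I: refs=null G, marked=C H I K
Mark J: refs=D null B, marked=C H I J K
Mark G: refs=D, marked=C G H I J K
Mark D: refs=D, marked=C D G H I J K
Mark B: refs=K G null, marked=B C D G H I J K
Unmarked (collected): A E F L

Answer: B C D G H I J K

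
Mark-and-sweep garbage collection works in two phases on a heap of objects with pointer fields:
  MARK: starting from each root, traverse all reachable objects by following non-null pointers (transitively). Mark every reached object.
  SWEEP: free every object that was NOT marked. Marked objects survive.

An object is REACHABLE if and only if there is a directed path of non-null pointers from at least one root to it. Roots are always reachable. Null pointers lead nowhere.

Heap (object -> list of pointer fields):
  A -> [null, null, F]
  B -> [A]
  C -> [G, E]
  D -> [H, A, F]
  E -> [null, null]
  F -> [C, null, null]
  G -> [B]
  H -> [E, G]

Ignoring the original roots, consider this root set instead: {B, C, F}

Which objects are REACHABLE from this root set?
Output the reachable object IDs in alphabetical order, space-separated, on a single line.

Answer: A B C E F G

Derivation:
Roots: B C F
Mark B: refs=A, marked=B
Mark C: refs=G E, marked=B C
Mark F: refs=C null null, marked=B C F
Mark A: refs=null null F, marked=A B C F
Mark G: refs=B, marked=A B C F G
Mark E: refs=null null, marked=A B C E F G
Unmarked (collected): D H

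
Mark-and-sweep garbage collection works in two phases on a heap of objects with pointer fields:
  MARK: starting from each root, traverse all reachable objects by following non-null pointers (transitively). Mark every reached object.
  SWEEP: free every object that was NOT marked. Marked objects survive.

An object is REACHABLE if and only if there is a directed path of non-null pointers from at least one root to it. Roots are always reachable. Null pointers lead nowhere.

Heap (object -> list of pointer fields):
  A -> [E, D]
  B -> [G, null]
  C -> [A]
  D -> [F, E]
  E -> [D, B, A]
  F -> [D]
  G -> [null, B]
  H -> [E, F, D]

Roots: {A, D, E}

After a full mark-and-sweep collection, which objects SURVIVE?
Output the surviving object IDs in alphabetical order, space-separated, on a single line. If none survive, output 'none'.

Roots: A D E
Mark A: refs=E D, marked=A
Mark D: refs=F E, marked=A D
Mark E: refs=D B A, marked=A D E
Mark F: refs=D, marked=A D E F
Mark B: refs=G null, marked=A B D E F
Mark G: refs=null B, marked=A B D E F G
Unmarked (collected): C H

Answer: A B D E F G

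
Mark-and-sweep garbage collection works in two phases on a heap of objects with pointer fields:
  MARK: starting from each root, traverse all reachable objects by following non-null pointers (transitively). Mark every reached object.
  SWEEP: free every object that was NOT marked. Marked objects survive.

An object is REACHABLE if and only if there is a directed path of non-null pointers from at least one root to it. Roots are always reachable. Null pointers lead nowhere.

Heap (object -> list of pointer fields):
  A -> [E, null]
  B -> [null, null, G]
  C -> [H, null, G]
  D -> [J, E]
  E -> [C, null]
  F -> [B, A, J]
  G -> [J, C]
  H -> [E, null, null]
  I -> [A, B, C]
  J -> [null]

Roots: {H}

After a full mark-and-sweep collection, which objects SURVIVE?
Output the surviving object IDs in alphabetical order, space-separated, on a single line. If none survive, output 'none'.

Roots: H
Mark H: refs=E null null, marked=H
Mark E: refs=C null, marked=E H
Mark C: refs=H null G, marked=C E H
Mark G: refs=J C, marked=C E G H
Mark J: refs=null, marked=C E G H J
Unmarked (collected): A B D F I

Answer: C E G H J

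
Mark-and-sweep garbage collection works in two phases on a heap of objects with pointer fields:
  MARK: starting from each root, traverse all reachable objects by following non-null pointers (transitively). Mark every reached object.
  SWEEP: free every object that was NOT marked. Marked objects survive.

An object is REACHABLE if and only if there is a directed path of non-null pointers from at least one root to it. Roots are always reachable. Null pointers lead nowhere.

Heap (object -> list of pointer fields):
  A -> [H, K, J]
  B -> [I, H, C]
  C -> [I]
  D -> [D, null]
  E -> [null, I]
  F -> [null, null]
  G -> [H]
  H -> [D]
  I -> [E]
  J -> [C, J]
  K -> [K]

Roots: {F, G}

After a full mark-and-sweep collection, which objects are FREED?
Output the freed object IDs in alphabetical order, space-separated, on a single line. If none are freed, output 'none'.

Roots: F G
Mark F: refs=null null, marked=F
Mark G: refs=H, marked=F G
Mark H: refs=D, marked=F G H
Mark D: refs=D null, marked=D F G H
Unmarked (collected): A B C E I J K

Answer: A B C E I J K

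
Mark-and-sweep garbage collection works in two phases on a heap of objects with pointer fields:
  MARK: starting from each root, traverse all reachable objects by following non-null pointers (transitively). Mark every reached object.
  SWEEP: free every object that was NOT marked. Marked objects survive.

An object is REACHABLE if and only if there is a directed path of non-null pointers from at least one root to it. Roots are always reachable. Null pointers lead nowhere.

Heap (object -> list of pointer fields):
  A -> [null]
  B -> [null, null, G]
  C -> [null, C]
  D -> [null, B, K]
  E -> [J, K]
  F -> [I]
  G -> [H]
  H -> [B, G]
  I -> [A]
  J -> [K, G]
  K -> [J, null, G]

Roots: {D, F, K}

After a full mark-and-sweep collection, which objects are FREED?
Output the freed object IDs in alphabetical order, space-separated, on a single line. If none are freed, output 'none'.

Roots: D F K
Mark D: refs=null B K, marked=D
Mark F: refs=I, marked=D F
Mark K: refs=J null G, marked=D F K
Mark B: refs=null null G, marked=B D F K
Mark I: refs=A, marked=B D F I K
Mark J: refs=K G, marked=B D F I J K
Mark G: refs=H, marked=B D F G I J K
Mark A: refs=null, marked=A B D F G I J K
Mark H: refs=B G, marked=A B D F G H I J K
Unmarked (collected): C E

Answer: C E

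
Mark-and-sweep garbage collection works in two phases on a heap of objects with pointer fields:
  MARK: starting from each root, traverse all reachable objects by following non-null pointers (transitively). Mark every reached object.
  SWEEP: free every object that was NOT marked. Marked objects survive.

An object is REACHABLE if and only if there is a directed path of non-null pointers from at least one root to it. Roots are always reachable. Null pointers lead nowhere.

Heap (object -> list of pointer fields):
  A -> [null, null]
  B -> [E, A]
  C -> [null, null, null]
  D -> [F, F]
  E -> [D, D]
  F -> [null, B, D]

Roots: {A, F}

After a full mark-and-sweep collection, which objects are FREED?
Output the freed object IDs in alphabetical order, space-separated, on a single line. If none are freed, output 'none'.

Answer: C

Derivation:
Roots: A F
Mark A: refs=null null, marked=A
Mark F: refs=null B D, marked=A F
Mark B: refs=E A, marked=A B F
Mark D: refs=F F, marked=A B D F
Mark E: refs=D D, marked=A B D E F
Unmarked (collected): C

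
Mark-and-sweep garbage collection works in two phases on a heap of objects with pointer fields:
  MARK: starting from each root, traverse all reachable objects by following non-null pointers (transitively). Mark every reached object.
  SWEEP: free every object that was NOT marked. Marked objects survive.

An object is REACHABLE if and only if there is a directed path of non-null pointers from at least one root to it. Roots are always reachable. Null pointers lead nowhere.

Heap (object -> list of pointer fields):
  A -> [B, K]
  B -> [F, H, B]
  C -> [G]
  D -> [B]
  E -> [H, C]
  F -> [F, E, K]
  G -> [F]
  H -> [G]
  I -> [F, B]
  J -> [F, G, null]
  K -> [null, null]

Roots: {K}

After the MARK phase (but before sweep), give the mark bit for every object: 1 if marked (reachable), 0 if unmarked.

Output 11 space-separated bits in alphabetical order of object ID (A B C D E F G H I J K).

Roots: K
Mark K: refs=null null, marked=K
Unmarked (collected): A B C D E F G H I J

Answer: 0 0 0 0 0 0 0 0 0 0 1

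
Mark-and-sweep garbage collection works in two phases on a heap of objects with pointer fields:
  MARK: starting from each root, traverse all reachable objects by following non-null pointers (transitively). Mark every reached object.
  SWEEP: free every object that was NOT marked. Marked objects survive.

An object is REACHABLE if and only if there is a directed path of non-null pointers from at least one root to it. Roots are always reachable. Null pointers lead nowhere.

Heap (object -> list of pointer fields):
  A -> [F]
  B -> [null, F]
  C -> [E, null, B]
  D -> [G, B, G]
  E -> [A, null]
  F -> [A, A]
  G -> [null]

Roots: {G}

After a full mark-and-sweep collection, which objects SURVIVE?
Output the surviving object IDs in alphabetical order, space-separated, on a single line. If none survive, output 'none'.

Answer: G

Derivation:
Roots: G
Mark G: refs=null, marked=G
Unmarked (collected): A B C D E F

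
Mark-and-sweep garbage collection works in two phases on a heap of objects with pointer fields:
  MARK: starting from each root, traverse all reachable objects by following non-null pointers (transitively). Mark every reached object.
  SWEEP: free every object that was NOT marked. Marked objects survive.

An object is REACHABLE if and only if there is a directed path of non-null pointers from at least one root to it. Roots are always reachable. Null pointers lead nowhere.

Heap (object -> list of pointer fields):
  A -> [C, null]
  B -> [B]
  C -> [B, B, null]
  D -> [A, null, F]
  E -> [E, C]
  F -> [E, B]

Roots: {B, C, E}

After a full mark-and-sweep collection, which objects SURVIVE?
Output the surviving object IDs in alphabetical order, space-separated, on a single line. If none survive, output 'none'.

Roots: B C E
Mark B: refs=B, marked=B
Mark C: refs=B B null, marked=B C
Mark E: refs=E C, marked=B C E
Unmarked (collected): A D F

Answer: B C E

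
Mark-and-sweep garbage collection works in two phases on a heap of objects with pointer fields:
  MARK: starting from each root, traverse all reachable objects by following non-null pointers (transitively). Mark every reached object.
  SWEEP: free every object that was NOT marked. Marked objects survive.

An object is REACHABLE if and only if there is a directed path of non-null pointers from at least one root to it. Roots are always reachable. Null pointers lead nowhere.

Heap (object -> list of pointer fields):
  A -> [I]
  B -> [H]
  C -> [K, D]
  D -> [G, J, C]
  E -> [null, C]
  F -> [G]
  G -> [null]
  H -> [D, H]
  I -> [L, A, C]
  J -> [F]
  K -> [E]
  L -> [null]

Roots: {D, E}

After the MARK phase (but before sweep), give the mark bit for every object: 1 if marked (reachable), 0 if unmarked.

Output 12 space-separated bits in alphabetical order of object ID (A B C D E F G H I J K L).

Answer: 0 0 1 1 1 1 1 0 0 1 1 0

Derivation:
Roots: D E
Mark D: refs=G J C, marked=D
Mark E: refs=null C, marked=D E
Mark G: refs=null, marked=D E G
Mark J: refs=F, marked=D E G J
Mark C: refs=K D, marked=C D E G J
Mark F: refs=G, marked=C D E F G J
Mark K: refs=E, marked=C D E F G J K
Unmarked (collected): A B H I L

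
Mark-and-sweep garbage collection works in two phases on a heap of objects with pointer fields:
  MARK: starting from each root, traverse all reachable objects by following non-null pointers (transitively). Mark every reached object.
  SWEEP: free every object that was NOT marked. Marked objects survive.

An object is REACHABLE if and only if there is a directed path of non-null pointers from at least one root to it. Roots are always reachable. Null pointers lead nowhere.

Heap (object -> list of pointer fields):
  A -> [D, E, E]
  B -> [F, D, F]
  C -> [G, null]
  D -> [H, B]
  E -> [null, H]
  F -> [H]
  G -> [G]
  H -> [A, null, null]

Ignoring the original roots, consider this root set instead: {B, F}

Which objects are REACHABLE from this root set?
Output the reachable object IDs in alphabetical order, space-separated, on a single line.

Answer: A B D E F H

Derivation:
Roots: B F
Mark B: refs=F D F, marked=B
Mark F: refs=H, marked=B F
Mark D: refs=H B, marked=B D F
Mark H: refs=A null null, marked=B D F H
Mark A: refs=D E E, marked=A B D F H
Mark E: refs=null H, marked=A B D E F H
Unmarked (collected): C G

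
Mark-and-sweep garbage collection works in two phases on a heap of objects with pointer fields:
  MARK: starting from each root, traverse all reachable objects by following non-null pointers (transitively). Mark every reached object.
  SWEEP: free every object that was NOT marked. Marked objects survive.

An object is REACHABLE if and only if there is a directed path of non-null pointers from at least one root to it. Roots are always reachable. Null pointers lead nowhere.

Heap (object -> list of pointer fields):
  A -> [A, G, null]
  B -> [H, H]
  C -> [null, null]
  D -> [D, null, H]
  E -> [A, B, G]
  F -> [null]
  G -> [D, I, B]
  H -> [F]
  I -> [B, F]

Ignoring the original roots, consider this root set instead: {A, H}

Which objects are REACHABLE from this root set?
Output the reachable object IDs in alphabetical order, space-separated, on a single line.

Answer: A B D F G H I

Derivation:
Roots: A H
Mark A: refs=A G null, marked=A
Mark H: refs=F, marked=A H
Mark G: refs=D I B, marked=A G H
Mark F: refs=null, marked=A F G H
Mark D: refs=D null H, marked=A D F G H
Mark I: refs=B F, marked=A D F G H I
Mark B: refs=H H, marked=A B D F G H I
Unmarked (collected): C E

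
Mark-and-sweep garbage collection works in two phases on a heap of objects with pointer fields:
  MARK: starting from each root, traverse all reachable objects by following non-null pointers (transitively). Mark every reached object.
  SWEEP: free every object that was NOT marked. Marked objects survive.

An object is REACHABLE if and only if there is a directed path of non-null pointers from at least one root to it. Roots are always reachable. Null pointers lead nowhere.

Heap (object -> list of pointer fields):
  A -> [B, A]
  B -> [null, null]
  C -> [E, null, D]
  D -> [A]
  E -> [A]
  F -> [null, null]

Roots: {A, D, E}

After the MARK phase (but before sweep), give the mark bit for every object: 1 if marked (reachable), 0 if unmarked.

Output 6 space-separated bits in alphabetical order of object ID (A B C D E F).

Answer: 1 1 0 1 1 0

Derivation:
Roots: A D E
Mark A: refs=B A, marked=A
Mark D: refs=A, marked=A D
Mark E: refs=A, marked=A D E
Mark B: refs=null null, marked=A B D E
Unmarked (collected): C F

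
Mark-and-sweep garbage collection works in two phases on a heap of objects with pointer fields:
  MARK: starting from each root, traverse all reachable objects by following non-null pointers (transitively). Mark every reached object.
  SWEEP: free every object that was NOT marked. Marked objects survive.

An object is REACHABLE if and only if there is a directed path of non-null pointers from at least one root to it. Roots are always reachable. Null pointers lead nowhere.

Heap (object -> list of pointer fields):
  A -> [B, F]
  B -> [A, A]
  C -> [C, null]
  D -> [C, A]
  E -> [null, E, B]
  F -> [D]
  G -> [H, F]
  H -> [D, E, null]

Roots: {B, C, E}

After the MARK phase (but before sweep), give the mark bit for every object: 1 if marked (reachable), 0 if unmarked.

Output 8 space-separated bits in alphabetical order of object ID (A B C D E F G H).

Answer: 1 1 1 1 1 1 0 0

Derivation:
Roots: B C E
Mark B: refs=A A, marked=B
Mark C: refs=C null, marked=B C
Mark E: refs=null E B, marked=B C E
Mark A: refs=B F, marked=A B C E
Mark F: refs=D, marked=A B C E F
Mark D: refs=C A, marked=A B C D E F
Unmarked (collected): G H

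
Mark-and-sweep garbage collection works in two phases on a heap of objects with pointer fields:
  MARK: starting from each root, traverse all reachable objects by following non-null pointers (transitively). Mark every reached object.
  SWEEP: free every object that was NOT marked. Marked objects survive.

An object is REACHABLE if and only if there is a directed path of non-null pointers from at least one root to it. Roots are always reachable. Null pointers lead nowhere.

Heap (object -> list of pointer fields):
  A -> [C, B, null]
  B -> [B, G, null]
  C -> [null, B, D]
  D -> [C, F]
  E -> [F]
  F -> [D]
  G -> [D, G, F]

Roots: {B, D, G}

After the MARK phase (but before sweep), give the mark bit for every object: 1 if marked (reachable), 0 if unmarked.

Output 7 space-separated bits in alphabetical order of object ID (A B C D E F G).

Roots: B D G
Mark B: refs=B G null, marked=B
Mark D: refs=C F, marked=B D
Mark G: refs=D G F, marked=B D G
Mark C: refs=null B D, marked=B C D G
Mark F: refs=D, marked=B C D F G
Unmarked (collected): A E

Answer: 0 1 1 1 0 1 1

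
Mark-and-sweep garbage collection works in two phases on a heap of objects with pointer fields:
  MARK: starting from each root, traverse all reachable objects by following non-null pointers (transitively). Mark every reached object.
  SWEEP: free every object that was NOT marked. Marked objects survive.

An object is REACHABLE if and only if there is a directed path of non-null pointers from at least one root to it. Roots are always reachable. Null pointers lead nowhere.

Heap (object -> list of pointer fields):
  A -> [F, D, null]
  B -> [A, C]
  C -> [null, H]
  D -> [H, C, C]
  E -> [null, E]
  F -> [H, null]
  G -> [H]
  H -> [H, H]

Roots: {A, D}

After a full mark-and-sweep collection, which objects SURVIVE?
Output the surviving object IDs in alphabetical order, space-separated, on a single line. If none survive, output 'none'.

Answer: A C D F H

Derivation:
Roots: A D
Mark A: refs=F D null, marked=A
Mark D: refs=H C C, marked=A D
Mark F: refs=H null, marked=A D F
Mark H: refs=H H, marked=A D F H
Mark C: refs=null H, marked=A C D F H
Unmarked (collected): B E G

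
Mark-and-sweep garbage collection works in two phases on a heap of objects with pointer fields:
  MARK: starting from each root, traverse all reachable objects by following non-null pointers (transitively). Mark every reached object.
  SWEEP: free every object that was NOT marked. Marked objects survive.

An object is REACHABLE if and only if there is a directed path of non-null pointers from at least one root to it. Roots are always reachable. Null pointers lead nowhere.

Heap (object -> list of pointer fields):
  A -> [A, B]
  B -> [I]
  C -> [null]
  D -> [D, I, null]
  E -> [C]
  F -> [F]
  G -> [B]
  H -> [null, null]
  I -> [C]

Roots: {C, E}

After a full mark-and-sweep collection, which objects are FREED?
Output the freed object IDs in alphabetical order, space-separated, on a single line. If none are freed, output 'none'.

Answer: A B D F G H I

Derivation:
Roots: C E
Mark C: refs=null, marked=C
Mark E: refs=C, marked=C E
Unmarked (collected): A B D F G H I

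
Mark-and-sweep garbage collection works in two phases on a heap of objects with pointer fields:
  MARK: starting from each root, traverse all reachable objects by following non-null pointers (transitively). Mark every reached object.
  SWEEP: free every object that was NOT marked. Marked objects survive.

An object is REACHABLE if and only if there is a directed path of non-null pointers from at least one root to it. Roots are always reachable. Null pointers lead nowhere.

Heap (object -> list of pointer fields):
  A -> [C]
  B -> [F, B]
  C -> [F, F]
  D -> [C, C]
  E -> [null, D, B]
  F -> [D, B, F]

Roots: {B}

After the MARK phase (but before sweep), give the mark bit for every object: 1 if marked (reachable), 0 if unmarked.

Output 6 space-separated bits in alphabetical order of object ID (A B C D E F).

Roots: B
Mark B: refs=F B, marked=B
Mark F: refs=D B F, marked=B F
Mark D: refs=C C, marked=B D F
Mark C: refs=F F, marked=B C D F
Unmarked (collected): A E

Answer: 0 1 1 1 0 1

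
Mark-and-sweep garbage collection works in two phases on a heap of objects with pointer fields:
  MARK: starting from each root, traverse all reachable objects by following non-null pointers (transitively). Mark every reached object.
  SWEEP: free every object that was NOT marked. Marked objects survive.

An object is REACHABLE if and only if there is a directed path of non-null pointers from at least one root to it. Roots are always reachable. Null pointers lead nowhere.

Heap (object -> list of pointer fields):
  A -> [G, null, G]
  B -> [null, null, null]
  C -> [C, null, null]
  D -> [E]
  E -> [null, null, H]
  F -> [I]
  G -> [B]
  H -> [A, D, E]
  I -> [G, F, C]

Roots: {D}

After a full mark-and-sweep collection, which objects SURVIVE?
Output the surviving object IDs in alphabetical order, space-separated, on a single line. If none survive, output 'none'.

Answer: A B D E G H

Derivation:
Roots: D
Mark D: refs=E, marked=D
Mark E: refs=null null H, marked=D E
Mark H: refs=A D E, marked=D E H
Mark A: refs=G null G, marked=A D E H
Mark G: refs=B, marked=A D E G H
Mark B: refs=null null null, marked=A B D E G H
Unmarked (collected): C F I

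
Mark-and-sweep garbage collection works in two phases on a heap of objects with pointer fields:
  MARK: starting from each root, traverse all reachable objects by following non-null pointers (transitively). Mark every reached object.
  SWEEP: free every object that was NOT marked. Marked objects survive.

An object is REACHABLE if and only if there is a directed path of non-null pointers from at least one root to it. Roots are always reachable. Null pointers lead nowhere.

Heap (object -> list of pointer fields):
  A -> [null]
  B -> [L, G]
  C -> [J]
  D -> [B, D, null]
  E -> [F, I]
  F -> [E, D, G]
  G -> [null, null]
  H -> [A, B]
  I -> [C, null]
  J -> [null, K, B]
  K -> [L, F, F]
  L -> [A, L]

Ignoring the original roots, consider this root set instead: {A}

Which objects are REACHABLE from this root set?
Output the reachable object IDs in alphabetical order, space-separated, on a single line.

Answer: A

Derivation:
Roots: A
Mark A: refs=null, marked=A
Unmarked (collected): B C D E F G H I J K L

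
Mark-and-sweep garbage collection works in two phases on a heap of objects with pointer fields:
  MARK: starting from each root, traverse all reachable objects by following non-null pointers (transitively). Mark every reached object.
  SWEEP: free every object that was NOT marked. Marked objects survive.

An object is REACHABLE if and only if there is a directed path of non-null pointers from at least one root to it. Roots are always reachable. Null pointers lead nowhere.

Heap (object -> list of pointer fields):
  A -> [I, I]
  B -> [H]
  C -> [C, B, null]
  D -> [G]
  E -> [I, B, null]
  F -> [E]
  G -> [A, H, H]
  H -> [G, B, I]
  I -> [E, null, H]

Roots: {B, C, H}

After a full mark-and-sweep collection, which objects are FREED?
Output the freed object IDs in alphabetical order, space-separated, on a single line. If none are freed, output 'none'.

Roots: B C H
Mark B: refs=H, marked=B
Mark C: refs=C B null, marked=B C
Mark H: refs=G B I, marked=B C H
Mark G: refs=A H H, marked=B C G H
Mark I: refs=E null H, marked=B C G H I
Mark A: refs=I I, marked=A B C G H I
Mark E: refs=I B null, marked=A B C E G H I
Unmarked (collected): D F

Answer: D F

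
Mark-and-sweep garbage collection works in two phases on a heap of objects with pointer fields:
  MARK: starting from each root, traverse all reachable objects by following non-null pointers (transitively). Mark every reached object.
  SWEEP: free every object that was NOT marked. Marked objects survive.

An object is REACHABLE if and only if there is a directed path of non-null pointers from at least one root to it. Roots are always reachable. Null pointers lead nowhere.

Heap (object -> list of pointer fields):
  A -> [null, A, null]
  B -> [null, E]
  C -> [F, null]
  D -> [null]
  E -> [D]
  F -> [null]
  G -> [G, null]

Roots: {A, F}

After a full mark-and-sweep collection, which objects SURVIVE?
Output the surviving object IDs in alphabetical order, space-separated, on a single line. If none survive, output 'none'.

Roots: A F
Mark A: refs=null A null, marked=A
Mark F: refs=null, marked=A F
Unmarked (collected): B C D E G

Answer: A F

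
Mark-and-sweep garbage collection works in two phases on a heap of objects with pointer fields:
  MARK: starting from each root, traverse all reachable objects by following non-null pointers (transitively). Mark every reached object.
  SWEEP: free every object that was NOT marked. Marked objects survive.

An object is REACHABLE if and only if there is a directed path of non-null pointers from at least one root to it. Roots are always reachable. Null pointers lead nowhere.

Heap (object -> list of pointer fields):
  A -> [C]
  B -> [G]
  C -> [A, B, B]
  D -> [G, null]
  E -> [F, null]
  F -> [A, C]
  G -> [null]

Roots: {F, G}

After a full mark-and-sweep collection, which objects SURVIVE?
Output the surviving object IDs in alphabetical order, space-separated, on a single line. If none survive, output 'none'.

Answer: A B C F G

Derivation:
Roots: F G
Mark F: refs=A C, marked=F
Mark G: refs=null, marked=F G
Mark A: refs=C, marked=A F G
Mark C: refs=A B B, marked=A C F G
Mark B: refs=G, marked=A B C F G
Unmarked (collected): D E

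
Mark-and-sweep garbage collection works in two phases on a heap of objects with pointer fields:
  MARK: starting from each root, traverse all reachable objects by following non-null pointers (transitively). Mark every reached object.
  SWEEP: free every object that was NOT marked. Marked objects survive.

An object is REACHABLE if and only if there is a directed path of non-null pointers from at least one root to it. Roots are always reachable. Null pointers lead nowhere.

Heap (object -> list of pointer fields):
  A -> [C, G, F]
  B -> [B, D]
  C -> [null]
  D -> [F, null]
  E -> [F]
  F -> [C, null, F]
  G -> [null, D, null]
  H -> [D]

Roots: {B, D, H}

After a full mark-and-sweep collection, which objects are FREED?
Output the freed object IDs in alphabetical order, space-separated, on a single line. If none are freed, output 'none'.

Answer: A E G

Derivation:
Roots: B D H
Mark B: refs=B D, marked=B
Mark D: refs=F null, marked=B D
Mark H: refs=D, marked=B D H
Mark F: refs=C null F, marked=B D F H
Mark C: refs=null, marked=B C D F H
Unmarked (collected): A E G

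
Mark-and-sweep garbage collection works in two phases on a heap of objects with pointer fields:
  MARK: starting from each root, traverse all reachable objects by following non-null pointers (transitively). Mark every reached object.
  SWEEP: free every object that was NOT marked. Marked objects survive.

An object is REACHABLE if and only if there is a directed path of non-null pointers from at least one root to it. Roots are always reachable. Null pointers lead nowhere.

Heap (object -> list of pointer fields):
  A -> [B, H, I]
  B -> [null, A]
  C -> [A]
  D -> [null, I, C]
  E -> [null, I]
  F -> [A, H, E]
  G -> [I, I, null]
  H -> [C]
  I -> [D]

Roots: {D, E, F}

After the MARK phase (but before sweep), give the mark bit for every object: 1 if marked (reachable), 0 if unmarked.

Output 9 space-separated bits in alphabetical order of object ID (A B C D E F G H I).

Roots: D E F
Mark D: refs=null I C, marked=D
Mark E: refs=null I, marked=D E
Mark F: refs=A H E, marked=D E F
Mark I: refs=D, marked=D E F I
Mark C: refs=A, marked=C D E F I
Mark A: refs=B H I, marked=A C D E F I
Mark H: refs=C, marked=A C D E F H I
Mark B: refs=null A, marked=A B C D E F H I
Unmarked (collected): G

Answer: 1 1 1 1 1 1 0 1 1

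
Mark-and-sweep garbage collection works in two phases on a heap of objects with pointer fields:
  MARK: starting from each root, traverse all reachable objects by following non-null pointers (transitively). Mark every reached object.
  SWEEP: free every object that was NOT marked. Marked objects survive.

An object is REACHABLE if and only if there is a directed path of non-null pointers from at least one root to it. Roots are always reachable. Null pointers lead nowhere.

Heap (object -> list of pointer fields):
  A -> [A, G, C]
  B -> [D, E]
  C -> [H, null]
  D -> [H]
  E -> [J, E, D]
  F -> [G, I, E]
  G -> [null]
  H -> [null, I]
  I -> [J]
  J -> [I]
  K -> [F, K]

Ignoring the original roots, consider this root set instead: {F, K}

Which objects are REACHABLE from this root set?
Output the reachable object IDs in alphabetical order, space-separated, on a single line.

Roots: F K
Mark F: refs=G I E, marked=F
Mark K: refs=F K, marked=F K
Mark G: refs=null, marked=F G K
Mark I: refs=J, marked=F G I K
Mark E: refs=J E D, marked=E F G I K
Mark J: refs=I, marked=E F G I J K
Mark D: refs=H, marked=D E F G I J K
Mark H: refs=null I, marked=D E F G H I J K
Unmarked (collected): A B C

Answer: D E F G H I J K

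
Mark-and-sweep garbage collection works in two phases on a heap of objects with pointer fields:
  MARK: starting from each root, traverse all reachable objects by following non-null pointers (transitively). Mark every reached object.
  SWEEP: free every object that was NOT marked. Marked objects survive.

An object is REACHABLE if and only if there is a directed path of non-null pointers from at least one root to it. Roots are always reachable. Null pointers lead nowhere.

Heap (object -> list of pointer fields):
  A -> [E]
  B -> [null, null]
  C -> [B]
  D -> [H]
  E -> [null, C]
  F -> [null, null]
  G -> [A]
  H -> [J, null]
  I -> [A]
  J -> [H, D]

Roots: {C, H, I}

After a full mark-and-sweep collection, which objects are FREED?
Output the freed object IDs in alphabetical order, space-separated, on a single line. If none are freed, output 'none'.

Roots: C H I
Mark C: refs=B, marked=C
Mark H: refs=J null, marked=C H
Mark I: refs=A, marked=C H I
Mark B: refs=null null, marked=B C H I
Mark J: refs=H D, marked=B C H I J
Mark A: refs=E, marked=A B C H I J
Mark D: refs=H, marked=A B C D H I J
Mark E: refs=null C, marked=A B C D E H I J
Unmarked (collected): F G

Answer: F G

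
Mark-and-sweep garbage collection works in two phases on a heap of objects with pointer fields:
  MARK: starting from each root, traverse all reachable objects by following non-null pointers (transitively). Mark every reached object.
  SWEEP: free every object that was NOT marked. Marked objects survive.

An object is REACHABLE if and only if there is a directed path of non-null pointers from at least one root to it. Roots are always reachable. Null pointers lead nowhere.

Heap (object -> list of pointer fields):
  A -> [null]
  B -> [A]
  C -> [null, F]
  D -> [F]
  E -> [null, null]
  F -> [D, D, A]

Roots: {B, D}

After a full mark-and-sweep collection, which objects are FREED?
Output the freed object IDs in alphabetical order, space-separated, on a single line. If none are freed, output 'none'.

Answer: C E

Derivation:
Roots: B D
Mark B: refs=A, marked=B
Mark D: refs=F, marked=B D
Mark A: refs=null, marked=A B D
Mark F: refs=D D A, marked=A B D F
Unmarked (collected): C E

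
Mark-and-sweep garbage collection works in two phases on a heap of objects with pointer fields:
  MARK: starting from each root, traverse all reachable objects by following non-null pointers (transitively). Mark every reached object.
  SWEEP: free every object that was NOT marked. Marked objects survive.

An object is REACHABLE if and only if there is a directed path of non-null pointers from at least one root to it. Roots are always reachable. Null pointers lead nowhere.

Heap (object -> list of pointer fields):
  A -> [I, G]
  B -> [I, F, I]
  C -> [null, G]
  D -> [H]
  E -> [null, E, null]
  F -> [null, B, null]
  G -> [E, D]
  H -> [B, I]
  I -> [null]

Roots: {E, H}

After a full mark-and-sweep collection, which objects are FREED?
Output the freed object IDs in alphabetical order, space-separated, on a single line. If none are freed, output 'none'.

Roots: E H
Mark E: refs=null E null, marked=E
Mark H: refs=B I, marked=E H
Mark B: refs=I F I, marked=B E H
Mark I: refs=null, marked=B E H I
Mark F: refs=null B null, marked=B E F H I
Unmarked (collected): A C D G

Answer: A C D G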